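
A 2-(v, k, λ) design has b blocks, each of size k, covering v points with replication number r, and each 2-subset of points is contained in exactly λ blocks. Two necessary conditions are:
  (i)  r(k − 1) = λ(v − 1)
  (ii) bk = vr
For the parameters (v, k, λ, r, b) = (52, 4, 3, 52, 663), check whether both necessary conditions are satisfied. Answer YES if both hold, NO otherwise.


Condition (i): r(k − 1) = 52·3 = 156; λ(v − 1) = 3·51 = 153. Match? NO.
Condition (ii): bk = 663·4 = 2652; vr = 52·52 = 2704. Match? NO.
Both conditions hold? NO.

NO


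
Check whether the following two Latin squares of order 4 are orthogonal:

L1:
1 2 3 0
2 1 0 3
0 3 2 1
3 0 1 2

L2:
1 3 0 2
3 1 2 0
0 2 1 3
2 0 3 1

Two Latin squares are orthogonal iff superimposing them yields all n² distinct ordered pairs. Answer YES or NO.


Form the n² = 16 superimposed pairs (L1[i][j], L2[i][j]), row by row (rows and columns indexed from 0):
row 0: (1,1) (2,3) (3,0) (0,2)
row 1: (2,3) (1,1) (0,2) (3,0)
row 2: (0,0) (3,2) (2,1) (1,3)
row 3: (3,2) (0,0) (1,3) (2,1)
Orthogonality requires all 16 pairs distinct.
But the pair (2,3) repeats: cell (0,1) has L1 = 2, L2 = 3, and cell (1,0) has L1 = 2, L2 = 3.
A repeated pair means some other pair never occurs (only 8 distinct pairs out of 16), so the squares are not orthogonal.
Conclusion: NO.

NO


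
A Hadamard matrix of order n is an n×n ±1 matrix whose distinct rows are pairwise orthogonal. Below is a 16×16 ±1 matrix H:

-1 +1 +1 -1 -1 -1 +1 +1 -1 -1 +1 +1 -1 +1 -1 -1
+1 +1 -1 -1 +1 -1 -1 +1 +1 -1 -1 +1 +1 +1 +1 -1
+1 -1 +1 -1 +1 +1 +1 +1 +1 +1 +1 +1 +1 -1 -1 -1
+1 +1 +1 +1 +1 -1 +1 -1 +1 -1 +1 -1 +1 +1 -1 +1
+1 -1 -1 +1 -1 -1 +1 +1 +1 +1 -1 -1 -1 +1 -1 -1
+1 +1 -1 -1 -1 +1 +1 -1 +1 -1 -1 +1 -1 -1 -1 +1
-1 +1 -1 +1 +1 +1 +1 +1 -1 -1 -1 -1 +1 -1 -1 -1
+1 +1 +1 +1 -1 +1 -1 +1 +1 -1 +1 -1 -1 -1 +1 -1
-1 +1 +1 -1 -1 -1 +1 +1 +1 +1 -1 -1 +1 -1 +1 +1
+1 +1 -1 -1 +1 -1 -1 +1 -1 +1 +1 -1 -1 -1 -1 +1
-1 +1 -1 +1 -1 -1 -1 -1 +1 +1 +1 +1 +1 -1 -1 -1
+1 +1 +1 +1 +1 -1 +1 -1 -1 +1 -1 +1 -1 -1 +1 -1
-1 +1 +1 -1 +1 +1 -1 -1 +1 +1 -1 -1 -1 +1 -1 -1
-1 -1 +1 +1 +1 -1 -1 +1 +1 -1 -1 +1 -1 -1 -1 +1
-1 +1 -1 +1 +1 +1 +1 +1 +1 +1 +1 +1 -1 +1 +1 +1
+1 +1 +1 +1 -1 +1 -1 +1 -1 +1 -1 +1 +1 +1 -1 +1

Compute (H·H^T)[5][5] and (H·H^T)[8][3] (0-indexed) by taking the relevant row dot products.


Row 3 of H: [1, 1, 1, 1, 1, -1, 1, -1, 1, -1, 1, -1, 1, 1, -1, 1].
Row 5 of H: [1, 1, -1, -1, -1, 1, 1, -1, 1, -1, -1, 1, -1, -1, -1, 1].
Row 8 of H: [-1, 1, 1, -1, -1, -1, 1, 1, 1, 1, -1, -1, 1, -1, 1, 1].
(H·H^T)[5][5] = Σ_j H[5][j]·H[5][j] = (1)² + (1)² + (-1)² + (-1)² + (-1)² + (1)² + (1)² + (-1)² + (1)² + (-1)² + (-1)² + (1)² + (-1)² + (-1)² + (-1)² + (1)² = 1 + 1 + 1 + 1 + 1 + 1 + 1 + 1 + 1 + 1 + 1 + 1 + 1 + 1 + 1 + 1 = 16.
(H·H^T)[8][3] = Σ_j H[8][j]·H[3][j] = (-1)·(1) + (1)·(1) + (1)·(1) + (-1)·(1) + (-1)·(1) + (-1)·(-1) + (1)·(1) + (1)·(-1) + (1)·(1) + (1)·(-1) + (-1)·(1) + (-1)·(-1) + (1)·(1) + (-1)·(1) + (1)·(-1) + (1)·(1) = -1 + 1 + 1 + -1 + -1 + 1 + 1 + -1 + 1 + -1 + -1 + 1 + 1 + -1 + -1 + 1 = 0.
So rows 8 and 3 are orthogonal; the diagonal entry equals n = 16.

(5,5) entry = 16; (8,3) entry = 0.


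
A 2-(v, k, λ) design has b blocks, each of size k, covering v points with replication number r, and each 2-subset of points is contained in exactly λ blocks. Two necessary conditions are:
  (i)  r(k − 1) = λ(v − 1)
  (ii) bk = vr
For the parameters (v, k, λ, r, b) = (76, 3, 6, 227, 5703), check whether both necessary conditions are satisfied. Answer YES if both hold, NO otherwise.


Condition (i): r(k − 1) = 227·2 = 454; λ(v − 1) = 6·75 = 450. Match? NO.
Condition (ii): bk = 5703·3 = 17109; vr = 76·227 = 17252. Match? NO.
Both conditions hold? NO.

NO


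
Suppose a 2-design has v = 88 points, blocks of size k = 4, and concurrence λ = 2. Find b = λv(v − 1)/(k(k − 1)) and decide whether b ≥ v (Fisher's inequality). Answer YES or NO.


b = λv(v − 1)/(k(k − 1)) = 2·88·87/(4·3) = 15312/12 = 1276.
Compare with v = 88: b ≥ v, so Fisher's inequality holds.

YES


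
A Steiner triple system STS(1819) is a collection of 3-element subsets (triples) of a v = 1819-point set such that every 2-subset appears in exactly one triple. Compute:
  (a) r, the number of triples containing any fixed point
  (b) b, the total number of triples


An STS(v) is a 2-(v, 3, 1) BIBD: block size k = 3, λ = 1.
Replication: r(k − 1) = λ(v − 1) ⇒ r·2 = 1819 − 1 = 1818 ⇒ r = 909.
Block count: bk = vr ⇒ b·3 = 1819·909 = 1653471 ⇒ b = 551157.

r = 909, b = 551157.


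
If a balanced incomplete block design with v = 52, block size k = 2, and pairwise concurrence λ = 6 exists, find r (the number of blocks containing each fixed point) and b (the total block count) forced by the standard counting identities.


Any 2-(v, k, λ) BIBD satisfies two necessary conditions:
  (i)  Each point sits in r blocks, and counting incidences through any fixed point gives r(k − 1) = λ(v − 1), so r = λ(v − 1)/(k − 1).
  (ii) Total incidences bk = vr, so b = vr/k.
Step 1: r = λ(v − 1)/(k − 1) = 6·(52 − 1)/(2 − 1) = 6·51/1 = 306/1 = 306.
Step 2: b = vr/k = 52·306/2 = 15912/2 = 7956.
Check integrality: r = 306 ∈ Z ✓, b = 7956 ∈ Z ✓.
(These identities are necessary conditions: they determine r and b for any design with these parameters, but do not by themselves prove that one exists.)

r = 306, b = 7956.


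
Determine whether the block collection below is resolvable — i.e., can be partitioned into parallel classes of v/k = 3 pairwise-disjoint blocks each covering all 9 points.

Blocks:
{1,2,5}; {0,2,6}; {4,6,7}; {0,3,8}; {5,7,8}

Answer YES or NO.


v = 9, block size k = 3, number of blocks = 5.
For resolvability, blocks must partition into parallel classes of size v/k = 3.
Total blocks must therefore be a multiple of 3: 5 = 3·1 + 2 ⇒ not divisible ✗.
Resolvable? NO.

NO


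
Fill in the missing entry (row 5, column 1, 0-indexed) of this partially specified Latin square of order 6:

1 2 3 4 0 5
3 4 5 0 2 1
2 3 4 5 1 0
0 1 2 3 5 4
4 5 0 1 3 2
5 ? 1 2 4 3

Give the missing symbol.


Row 5 contains symbols [1, 2, 3, 4, 5] — missing [0].
Column 1 contains symbols [1, 2, 3, 4, 5] — missing [0].
The missing symbol must appear in both missing sets; intersection = [0].
Therefore the hidden value is 0.

Missing value = 0.


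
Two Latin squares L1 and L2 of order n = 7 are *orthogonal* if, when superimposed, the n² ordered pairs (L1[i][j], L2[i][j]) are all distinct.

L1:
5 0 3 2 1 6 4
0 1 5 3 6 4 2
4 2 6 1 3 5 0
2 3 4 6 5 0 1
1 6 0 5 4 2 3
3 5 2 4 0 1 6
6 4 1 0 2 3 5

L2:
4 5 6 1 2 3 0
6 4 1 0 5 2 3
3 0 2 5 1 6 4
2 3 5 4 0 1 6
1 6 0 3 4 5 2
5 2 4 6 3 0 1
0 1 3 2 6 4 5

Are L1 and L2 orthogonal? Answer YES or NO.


Form the n² = 49 superimposed pairs (L1[i][j], L2[i][j]), row by row (rows and columns indexed from 0):
row 0: (5,4) (0,5) (3,6) (2,1) (1,2) (6,3) (4,0)
row 1: (0,6) (1,4) (5,1) (3,0) (6,5) (4,2) (2,3)
row 2: (4,3) (2,0) (6,2) (1,5) (3,1) (5,6) (0,4)
row 3: (2,2) (3,3) (4,5) (6,4) (5,0) (0,1) (1,6)
row 4: (1,1) (6,6) (0,0) (5,3) (4,4) (2,5) (3,2)
row 5: (3,5) (5,2) (2,4) (4,6) (0,3) (1,0) (6,1)
row 6: (6,0) (4,1) (1,3) (0,2) (2,6) (3,4) (5,5)
Orthogonality requires all 49 pairs distinct.
Check by first coordinate: for each symbol s of L1, list the L2 entries in the n cells where L1 = s; they must all differ.
  L1 = 0: L2 entries (in reading order) 5, 6, 4, 1, 0, 3, 2 — all 7 distinct ✓
  L1 = 1: L2 entries (in reading order) 2, 4, 5, 6, 1, 0, 3 — all 7 distinct ✓
  L1 = 2: L2 entries (in reading order) 1, 3, 0, 2, 5, 4, 6 — all 7 distinct ✓
  L1 = 3: L2 entries (in reading order) 6, 0, 1, 3, 2, 5, 4 — all 7 distinct ✓
  L1 = 4: L2 entries (in reading order) 0, 2, 3, 5, 4, 6, 1 — all 7 distinct ✓
  L1 = 5: L2 entries (in reading order) 4, 1, 6, 0, 3, 2, 5 — all 7 distinct ✓
  L1 = 6: L2 entries (in reading order) 3, 5, 2, 4, 6, 1, 0 — all 7 distinct ✓
Every symbol of L1 meets every symbol of L2 exactly once, so all 49 pairs are distinct (49 of 49).
Conclusion: YES.

YES


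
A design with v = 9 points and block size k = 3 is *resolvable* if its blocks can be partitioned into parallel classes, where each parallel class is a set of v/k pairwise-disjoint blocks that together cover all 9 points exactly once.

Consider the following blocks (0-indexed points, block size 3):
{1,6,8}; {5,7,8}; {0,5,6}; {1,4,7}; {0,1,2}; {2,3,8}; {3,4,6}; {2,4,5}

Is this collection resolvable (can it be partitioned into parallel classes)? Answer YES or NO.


v = 9, block size k = 3, number of blocks = 8.
For resolvability, blocks must partition into parallel classes of size v/k = 3.
Total blocks must therefore be a multiple of 3: 8 = 3·2 + 2 ⇒ not divisible ✗.
Resolvable? NO.

NO


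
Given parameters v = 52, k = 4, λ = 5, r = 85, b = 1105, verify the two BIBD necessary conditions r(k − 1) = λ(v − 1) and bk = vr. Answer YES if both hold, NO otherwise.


Condition (i): r(k − 1) = 85·3 = 255; λ(v − 1) = 5·51 = 255. Match? YES.
Condition (ii): bk = 1105·4 = 4420; vr = 52·85 = 4420. Match? YES.
Both conditions hold? YES.

YES


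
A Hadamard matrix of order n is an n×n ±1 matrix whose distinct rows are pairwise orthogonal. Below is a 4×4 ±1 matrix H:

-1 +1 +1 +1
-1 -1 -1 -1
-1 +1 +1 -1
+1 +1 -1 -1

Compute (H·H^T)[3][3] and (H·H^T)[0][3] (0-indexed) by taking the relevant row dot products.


Row 0 of H: [-1, 1, 1, 1].
Row 3 of H: [1, 1, -1, -1].
(H·H^T)[3][3] = Σ_j H[3][j]·H[3][j] = (1)² + (1)² + (-1)² + (-1)² = 1 + 1 + 1 + 1 = 4.
(H·H^T)[0][3] = Σ_j H[0][j]·H[3][j] = (-1)·(1) + (1)·(1) + (1)·(-1) + (1)·(-1) = -1 + 1 + -1 + -1 = -2.
Rows 0 and 3 are not orthogonal (dot product = -2 ≠ 0), so H is not a Hadamard matrix.

(3,3) entry = 4; (0,3) entry = -2.


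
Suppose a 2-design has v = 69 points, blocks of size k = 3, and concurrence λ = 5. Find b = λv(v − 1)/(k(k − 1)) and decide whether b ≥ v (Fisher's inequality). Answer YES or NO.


r = λ(v − 1)/(k − 1) = 5·68/2 = 170.
b = vr/k = 69·170/3 = 3910.
Fisher's inequality: b ≥ v ⇔ 3910 ≥ 69? YES.

YES


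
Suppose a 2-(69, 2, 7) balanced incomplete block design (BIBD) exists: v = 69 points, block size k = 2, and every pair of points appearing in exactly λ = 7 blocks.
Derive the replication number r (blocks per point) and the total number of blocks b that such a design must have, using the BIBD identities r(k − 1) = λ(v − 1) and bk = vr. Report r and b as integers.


Any 2-(v, k, λ) BIBD satisfies two necessary conditions:
  (i)  Each point sits in r blocks, and counting incidences through any fixed point gives r(k − 1) = λ(v − 1), so r = λ(v − 1)/(k − 1).
  (ii) Total incidences bk = vr, so b = vr/k.
Step 1: r = λ(v − 1)/(k − 1) = 7·(69 − 1)/(2 − 1) = 7·68/1 = 476/1 = 476.
Step 2: b = vr/k = 69·476/2 = 32844/2 = 16422.
Check integrality: r = 476 ∈ Z ✓, b = 16422 ∈ Z ✓.
(These identities are necessary conditions: they determine r and b for any design with these parameters, but do not by themselves prove that one exists.)

r = 476, b = 16422.


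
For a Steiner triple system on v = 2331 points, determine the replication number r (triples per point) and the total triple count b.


An STS(v) is a 2-(v, 3, 1) BIBD: block size k = 3, λ = 1.
Replication: r(k − 1) = λ(v − 1) ⇒ r·2 = 2331 − 1 = 2330 ⇒ r = 1165.
Block count: bk = vr ⇒ b·3 = 2331·1165 = 2715615 ⇒ b = 905205.

r = 1165, b = 905205.


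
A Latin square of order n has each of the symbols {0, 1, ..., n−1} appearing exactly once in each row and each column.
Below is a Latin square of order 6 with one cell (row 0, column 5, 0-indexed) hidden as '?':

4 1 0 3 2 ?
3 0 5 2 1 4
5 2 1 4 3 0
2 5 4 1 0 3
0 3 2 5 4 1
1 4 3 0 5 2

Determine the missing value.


Row 0 contains symbols [0, 1, 2, 3, 4] — missing [5].
Column 5 contains symbols [0, 1, 2, 3, 4] — missing [5].
The missing symbol must appear in both missing sets; intersection = [5].
Therefore the hidden value is 5.

Missing value = 5.


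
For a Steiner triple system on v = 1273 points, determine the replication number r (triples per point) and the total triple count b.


An STS(v) is a 2-(v, 3, 1) BIBD: block size k = 3, λ = 1.
Replication: r(k − 1) = λ(v − 1) ⇒ r·2 = 1273 − 1 = 1272 ⇒ r = 636.
Block count: b = v(v − 1)/6 = 1273·1272/6 = 1619256/6 = 269876.
(Check via bk = vr: 269876·3 = 809628 = 1273·636 = 809628 ✓.)

r = 636, b = 269876.


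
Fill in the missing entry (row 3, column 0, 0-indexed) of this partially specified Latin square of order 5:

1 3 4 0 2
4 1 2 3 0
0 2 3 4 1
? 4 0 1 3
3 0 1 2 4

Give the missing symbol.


Row 3 contains symbols [0, 1, 3, 4] — missing [2].
Column 0 contains symbols [0, 1, 3, 4] — missing [2].
The missing symbol must appear in both missing sets; intersection = [2].
Therefore the hidden value is 2.

Missing value = 2.


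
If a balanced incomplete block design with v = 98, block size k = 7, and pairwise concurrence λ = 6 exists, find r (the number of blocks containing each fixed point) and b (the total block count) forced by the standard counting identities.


Any 2-(v, k, λ) BIBD satisfies two necessary conditions:
  (i)  Each point sits in r blocks, and counting incidences through any fixed point gives r(k − 1) = λ(v − 1), so r = λ(v − 1)/(k − 1).
  (ii) Total incidences bk = vr, so b = vr/k.
Step 1: r = λ(v − 1)/(k − 1) = 6·(98 − 1)/(7 − 1) = 6·97/6 = 582/6 = 97.
Step 2: b = vr/k = 98·97/7 = 9506/7 = 1358.
Check integrality: r = 97 ∈ Z ✓, b = 1358 ∈ Z ✓.
(These identities are necessary conditions: they determine r and b for any design with these parameters, but do not by themselves prove that one exists.)

r = 97, b = 1358.


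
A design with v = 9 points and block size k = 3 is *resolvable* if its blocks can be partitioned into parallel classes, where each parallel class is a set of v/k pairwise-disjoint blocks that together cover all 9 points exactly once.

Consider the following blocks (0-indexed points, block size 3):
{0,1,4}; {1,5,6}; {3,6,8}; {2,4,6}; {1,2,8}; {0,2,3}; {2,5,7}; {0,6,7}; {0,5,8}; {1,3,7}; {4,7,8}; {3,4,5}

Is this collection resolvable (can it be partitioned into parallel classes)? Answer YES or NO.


v = 9, block size k = 3, number of blocks = 12.
For resolvability, blocks must partition into parallel classes of size v/k = 3.
Total blocks must therefore be a multiple of 3: 12 = 3·4 + 0 ⇒ divisible ✓.
Greedy packing gives 4 candidate class(es). Each should be a full parallel class (size 3, covers all 9 points).
  Class 1 (3 blocks): {0,1,4}; {3,6,8}; {2,5,7}. Points covered: [0, 1, 2, 3, 4, 5, 6, 7, 8].
  Class 2 (3 blocks): {1,5,6}; {0,2,3}; {4,7,8}. Points covered: [0, 1, 2, 3, 4, 5, 6, 7, 8].
  Class 3 (3 blocks): {2,4,6}; {0,5,8}; {1,3,7}. Points covered: [0, 1, 2, 3, 4, 5, 6, 7, 8].
  Class 4 (3 blocks): {1,2,8}; {0,6,7}; {3,4,5}. Points covered: [0, 1, 2, 3, 4, 5, 6, 7, 8].
All classes full (size 3)? YES. All classes cover every point? YES.
Resolvable? YES.

YES


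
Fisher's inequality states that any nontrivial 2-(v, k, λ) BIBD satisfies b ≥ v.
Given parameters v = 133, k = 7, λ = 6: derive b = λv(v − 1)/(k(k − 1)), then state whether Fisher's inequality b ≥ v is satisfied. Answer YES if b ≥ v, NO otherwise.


r = λ(v − 1)/(k − 1) = 6·132/6 = 132.
b = vr/k = 133·132/7 = 2508.
Fisher's inequality: b ≥ v ⇔ 2508 ≥ 133? YES.

YES


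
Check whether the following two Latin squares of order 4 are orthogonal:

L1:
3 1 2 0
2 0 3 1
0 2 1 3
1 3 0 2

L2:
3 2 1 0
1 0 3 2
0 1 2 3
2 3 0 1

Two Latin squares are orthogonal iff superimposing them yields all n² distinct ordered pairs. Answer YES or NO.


Form the n² = 16 superimposed pairs (L1[i][j], L2[i][j]), row by row (rows and columns indexed from 0):
row 0: (3,3) (1,2) (2,1) (0,0)
row 1: (2,1) (0,0) (3,3) (1,2)
row 2: (0,0) (2,1) (1,2) (3,3)
row 3: (1,2) (3,3) (0,0) (2,1)
Orthogonality requires all 16 pairs distinct.
But the pair (2,1) repeats: cell (0,2) has L1 = 2, L2 = 1, and cell (1,0) has L1 = 2, L2 = 1.
A repeated pair means some other pair never occurs (only 4 distinct pairs out of 16), so the squares are not orthogonal.
Conclusion: NO.

NO


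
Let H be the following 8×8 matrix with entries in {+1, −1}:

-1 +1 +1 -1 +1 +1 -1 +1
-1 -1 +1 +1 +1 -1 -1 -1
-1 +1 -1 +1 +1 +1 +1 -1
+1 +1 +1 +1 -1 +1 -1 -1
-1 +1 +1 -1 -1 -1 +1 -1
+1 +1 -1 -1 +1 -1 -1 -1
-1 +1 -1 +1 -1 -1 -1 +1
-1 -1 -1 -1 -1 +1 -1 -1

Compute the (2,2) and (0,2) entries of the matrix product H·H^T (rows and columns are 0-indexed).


Row 0 of H: [-1, 1, 1, -1, 1, 1, -1, 1].
Row 2 of H: [-1, 1, -1, 1, 1, 1, 1, -1].
(H·H^T)[2][2] = Σ_j H[2][j]·H[2][j] = (-1)² + (1)² + (-1)² + (1)² + (1)² + (1)² + (1)² + (-1)² = 1 + 1 + 1 + 1 + 1 + 1 + 1 + 1 = 8.
(H·H^T)[0][2] = Σ_j H[0][j]·H[2][j] = (-1)·(-1) + (1)·(1) + (1)·(-1) + (-1)·(1) + (1)·(1) + (1)·(1) + (-1)·(1) + (1)·(-1) = 1 + 1 + -1 + -1 + 1 + 1 + -1 + -1 = 0.
So rows 0 and 2 are orthogonal; the diagonal entry equals n = 8.

(2,2) entry = 8; (0,2) entry = 0.


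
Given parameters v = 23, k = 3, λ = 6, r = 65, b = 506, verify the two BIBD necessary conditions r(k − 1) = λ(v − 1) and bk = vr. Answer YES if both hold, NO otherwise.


Condition (i): r(k − 1) = 65·2 = 130; λ(v − 1) = 6·22 = 132. Match? NO.
Condition (ii): bk = 506·3 = 1518; vr = 23·65 = 1495. Match? NO.
Both conditions hold? NO.

NO


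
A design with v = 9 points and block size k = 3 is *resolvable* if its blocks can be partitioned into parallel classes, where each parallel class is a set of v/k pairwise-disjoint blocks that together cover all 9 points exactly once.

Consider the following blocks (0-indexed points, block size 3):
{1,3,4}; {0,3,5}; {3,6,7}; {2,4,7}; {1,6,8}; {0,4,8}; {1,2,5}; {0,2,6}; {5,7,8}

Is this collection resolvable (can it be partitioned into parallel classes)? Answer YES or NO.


v = 9, block size k = 3, number of blocks = 9.
For resolvability, blocks must partition into parallel classes of size v/k = 3.
Total blocks must therefore be a multiple of 3: 9 = 3·3 + 0 ⇒ divisible ✓.
Greedy packing gives 3 candidate class(es). Each should be a full parallel class (size 3, covers all 9 points).
  Class 1 (3 blocks): {1,3,4}; {0,2,6}; {5,7,8}. Points covered: [0, 1, 2, 3, 4, 5, 6, 7, 8].
  Class 2 (3 blocks): {0,3,5}; {2,4,7}; {1,6,8}. Points covered: [0, 1, 2, 3, 4, 5, 6, 7, 8].
  Class 3 (3 blocks): {3,6,7}; {0,4,8}; {1,2,5}. Points covered: [0, 1, 2, 3, 4, 5, 6, 7, 8].
All classes full (size 3)? YES. All classes cover every point? YES.
Resolvable? YES.

YES


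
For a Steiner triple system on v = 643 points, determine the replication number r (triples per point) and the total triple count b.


An STS(v) is a 2-(v, 3, 1) BIBD: block size k = 3, λ = 1.
Replication: r(k − 1) = λ(v − 1) ⇒ r·2 = 643 − 1 = 642 ⇒ r = 321.
Block count: bk = vr ⇒ b·3 = 643·321 = 206403 ⇒ b = 68801.

r = 321, b = 68801.


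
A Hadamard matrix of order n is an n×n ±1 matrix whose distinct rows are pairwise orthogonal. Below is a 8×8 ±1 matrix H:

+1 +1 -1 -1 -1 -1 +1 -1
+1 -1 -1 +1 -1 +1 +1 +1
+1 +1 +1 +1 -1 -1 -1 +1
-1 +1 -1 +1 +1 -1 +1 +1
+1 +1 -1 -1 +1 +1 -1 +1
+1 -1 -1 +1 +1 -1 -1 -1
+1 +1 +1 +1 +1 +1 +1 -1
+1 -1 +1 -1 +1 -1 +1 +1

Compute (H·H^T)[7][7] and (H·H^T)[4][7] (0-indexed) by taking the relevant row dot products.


Row 4 of H: [1, 1, -1, -1, 1, 1, -1, 1].
Row 7 of H: [1, -1, 1, -1, 1, -1, 1, 1].
(H·H^T)[7][7] = Σ_j H[7][j]·H[7][j] = (1)² + (-1)² + (1)² + (-1)² + (1)² + (-1)² + (1)² + (1)² = 1 + 1 + 1 + 1 + 1 + 1 + 1 + 1 = 8.
(H·H^T)[4][7] = Σ_j H[4][j]·H[7][j] = (1)·(1) + (1)·(-1) + (-1)·(1) + (-1)·(-1) + (1)·(1) + (1)·(-1) + (-1)·(1) + (1)·(1) = 1 + -1 + -1 + 1 + 1 + -1 + -1 + 1 = 0.
So rows 4 and 7 are orthogonal; the diagonal entry equals n = 8.

(7,7) entry = 8; (4,7) entry = 0.


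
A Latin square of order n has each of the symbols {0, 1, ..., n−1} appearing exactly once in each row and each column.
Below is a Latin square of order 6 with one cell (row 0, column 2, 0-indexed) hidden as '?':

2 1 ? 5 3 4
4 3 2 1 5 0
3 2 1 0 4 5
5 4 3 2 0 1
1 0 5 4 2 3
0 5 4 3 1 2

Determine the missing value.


Row 0 contains symbols [1, 2, 3, 4, 5] — missing [0].
Column 2 contains symbols [1, 2, 3, 4, 5] — missing [0].
The missing symbol must appear in both missing sets; intersection = [0].
Therefore the hidden value is 0.

Missing value = 0.


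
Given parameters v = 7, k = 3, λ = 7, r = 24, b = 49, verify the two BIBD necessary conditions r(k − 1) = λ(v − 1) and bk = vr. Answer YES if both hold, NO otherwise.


Condition (i): r(k − 1) = 24·2 = 48; λ(v − 1) = 7·6 = 42. Match? NO.
Condition (ii): bk = 49·3 = 147; vr = 7·24 = 168. Match? NO.
Both conditions hold? NO.

NO


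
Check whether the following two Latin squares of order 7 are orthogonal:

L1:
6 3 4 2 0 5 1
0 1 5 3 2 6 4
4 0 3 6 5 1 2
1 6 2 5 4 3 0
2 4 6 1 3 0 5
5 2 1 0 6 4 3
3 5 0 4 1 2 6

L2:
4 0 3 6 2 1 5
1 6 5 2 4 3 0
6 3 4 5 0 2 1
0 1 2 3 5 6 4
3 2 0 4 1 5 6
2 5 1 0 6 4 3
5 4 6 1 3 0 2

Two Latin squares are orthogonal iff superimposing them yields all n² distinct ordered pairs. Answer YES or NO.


Form the n² = 49 superimposed pairs (L1[i][j], L2[i][j]), row by row (rows and columns indexed from 0):
row 0: (6,4) (3,0) (4,3) (2,6) (0,2) (5,1) (1,5)
row 1: (0,1) (1,6) (5,5) (3,2) (2,4) (6,3) (4,0)
row 2: (4,6) (0,3) (3,4) (6,5) (5,0) (1,2) (2,1)
row 3: (1,0) (6,1) (2,2) (5,3) (4,5) (3,6) (0,4)
row 4: (2,3) (4,2) (6,0) (1,4) (3,1) (0,5) (5,6)
row 5: (5,2) (2,5) (1,1) (0,0) (6,6) (4,4) (3,3)
row 6: (3,5) (5,4) (0,6) (4,1) (1,3) (2,0) (6,2)
Orthogonality requires all 49 pairs distinct.
Check by first coordinate: for each symbol s of L1, list the L2 entries in the n cells where L1 = s; they must all differ.
  L1 = 0: L2 entries (in reading order) 2, 1, 3, 4, 5, 0, 6 — all 7 distinct ✓
  L1 = 1: L2 entries (in reading order) 5, 6, 2, 0, 4, 1, 3 — all 7 distinct ✓
  L1 = 2: L2 entries (in reading order) 6, 4, 1, 2, 3, 5, 0 — all 7 distinct ✓
  L1 = 3: L2 entries (in reading order) 0, 2, 4, 6, 1, 3, 5 — all 7 distinct ✓
  L1 = 4: L2 entries (in reading order) 3, 0, 6, 5, 2, 4, 1 — all 7 distinct ✓
  L1 = 5: L2 entries (in reading order) 1, 5, 0, 3, 6, 2, 4 — all 7 distinct ✓
  L1 = 6: L2 entries (in reading order) 4, 3, 5, 1, 0, 6, 2 — all 7 distinct ✓
Every symbol of L1 meets every symbol of L2 exactly once, so all 49 pairs are distinct (49 of 49).
Conclusion: YES.

YES


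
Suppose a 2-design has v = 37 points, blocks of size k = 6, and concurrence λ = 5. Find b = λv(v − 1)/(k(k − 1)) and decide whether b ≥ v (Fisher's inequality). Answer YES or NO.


b = λv(v − 1)/(k(k − 1)) = 5·37·36/(6·5) = 6660/30 = 222.
Compare with v = 37: b ≥ v, so Fisher's inequality holds.

YES


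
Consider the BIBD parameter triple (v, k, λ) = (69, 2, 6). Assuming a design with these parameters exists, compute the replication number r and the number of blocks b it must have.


Any 2-(v, k, λ) BIBD satisfies two necessary conditions:
  (i)  Each point sits in r blocks, and counting incidences through any fixed point gives r(k − 1) = λ(v − 1), so r = λ(v − 1)/(k − 1).
  (ii) Total incidences bk = vr, so b = vr/k.
Step 1: r = λ(v − 1)/(k − 1) = 6·(69 − 1)/(2 − 1) = 6·68/1 = 408/1 = 408.
Step 2: b = vr/k = 69·408/2 = 28152/2 = 14076.
Check integrality: r = 408 ∈ Z ✓, b = 14076 ∈ Z ✓.
(These identities are necessary conditions: they determine r and b for any design with these parameters, but do not by themselves prove that one exists.)

r = 408, b = 14076.


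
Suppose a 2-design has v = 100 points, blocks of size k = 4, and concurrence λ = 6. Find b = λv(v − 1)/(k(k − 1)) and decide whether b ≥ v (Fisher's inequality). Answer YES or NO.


b = λv(v − 1)/(k(k − 1)) = 6·100·99/(4·3) = 59400/12 = 4950.
Compare with v = 100: b ≥ v, so Fisher's inequality holds.

YES


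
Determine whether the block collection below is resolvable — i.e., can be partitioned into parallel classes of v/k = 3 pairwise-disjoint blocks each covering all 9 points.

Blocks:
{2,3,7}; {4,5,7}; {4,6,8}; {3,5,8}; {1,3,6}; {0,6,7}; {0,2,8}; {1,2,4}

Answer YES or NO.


v = 9, block size k = 3, number of blocks = 8.
For resolvability, blocks must partition into parallel classes of size v/k = 3.
Total blocks must therefore be a multiple of 3: 8 = 3·2 + 2 ⇒ not divisible ✗.
Resolvable? NO.

NO


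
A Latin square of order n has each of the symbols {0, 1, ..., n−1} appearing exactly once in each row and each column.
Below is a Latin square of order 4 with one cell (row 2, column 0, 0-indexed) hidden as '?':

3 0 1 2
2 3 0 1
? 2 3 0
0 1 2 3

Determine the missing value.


Row 2 contains symbols [0, 2, 3] — missing [1].
Column 0 contains symbols [0, 2, 3] — missing [1].
The missing symbol must appear in both missing sets; intersection = [1].
Therefore the hidden value is 1.

Missing value = 1.


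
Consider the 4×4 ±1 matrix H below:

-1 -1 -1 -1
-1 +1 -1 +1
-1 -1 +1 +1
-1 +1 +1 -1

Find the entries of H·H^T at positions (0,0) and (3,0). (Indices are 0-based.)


Row 0 of H: [-1, -1, -1, -1].
Row 3 of H: [-1, 1, 1, -1].
(H·H^T)[0][0] = Σ_j H[0][j]·H[0][j] = (-1)² + (-1)² + (-1)² + (-1)² = 1 + 1 + 1 + 1 = 4.
(H·H^T)[3][0] = Σ_j H[3][j]·H[0][j] = (-1)·(-1) + (1)·(-1) + (1)·(-1) + (-1)·(-1) = 1 + -1 + -1 + 1 = 0.
So rows 3 and 0 are orthogonal; the diagonal entry equals n = 4.

(0,0) entry = 4; (3,0) entry = 0.


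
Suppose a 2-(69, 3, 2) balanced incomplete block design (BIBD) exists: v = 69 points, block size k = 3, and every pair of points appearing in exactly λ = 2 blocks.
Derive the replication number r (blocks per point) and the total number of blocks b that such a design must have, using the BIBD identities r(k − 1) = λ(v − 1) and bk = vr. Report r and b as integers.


Any 2-(v, k, λ) BIBD satisfies two necessary conditions:
  (i)  Each point sits in r blocks, and counting incidences through any fixed point gives r(k − 1) = λ(v − 1), so r = λ(v − 1)/(k − 1).
  (ii) Total incidences bk = vr, so b = vr/k.
Step 1: r = λ(v − 1)/(k − 1) = 2·(69 − 1)/(3 − 1) = 2·68/2 = 136/2 = 68.
Step 2: b = vr/k = 69·68/3 = 4692/3 = 1564.
Check integrality: r = 68 ∈ Z ✓, b = 1564 ∈ Z ✓.
(These identities are necessary conditions: they determine r and b for any design with these parameters, but do not by themselves prove that one exists.)

r = 68, b = 1564.


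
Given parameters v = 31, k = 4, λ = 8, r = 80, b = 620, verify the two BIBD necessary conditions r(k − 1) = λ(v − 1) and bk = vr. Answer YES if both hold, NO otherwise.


Condition (i): r(k − 1) = 80·3 = 240; λ(v − 1) = 8·30 = 240. Match? YES.
Condition (ii): bk = 620·4 = 2480; vr = 31·80 = 2480. Match? YES.
Both conditions hold? YES.

YES


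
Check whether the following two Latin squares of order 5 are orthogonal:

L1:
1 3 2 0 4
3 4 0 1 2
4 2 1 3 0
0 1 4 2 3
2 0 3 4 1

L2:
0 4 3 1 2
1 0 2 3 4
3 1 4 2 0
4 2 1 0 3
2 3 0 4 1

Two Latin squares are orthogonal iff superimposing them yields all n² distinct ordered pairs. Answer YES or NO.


Form the n² = 25 superimposed pairs (L1[i][j], L2[i][j]), row by row (rows and columns indexed from 0):
row 0: (1,0) (3,4) (2,3) (0,1) (4,2)
row 1: (3,1) (4,0) (0,2) (1,3) (2,4)
row 2: (4,3) (2,1) (1,4) (3,2) (0,0)
row 3: (0,4) (1,2) (4,1) (2,0) (3,3)
row 4: (2,2) (0,3) (3,0) (4,4) (1,1)
Orthogonality requires all 25 pairs distinct.
Check by first coordinate: for each symbol s of L1, list the L2 entries in the n cells where L1 = s; they must all differ.
  L1 = 0: L2 entries (in reading order) 1, 2, 0, 4, 3 — all 5 distinct ✓
  L1 = 1: L2 entries (in reading order) 0, 3, 4, 2, 1 — all 5 distinct ✓
  L1 = 2: L2 entries (in reading order) 3, 4, 1, 0, 2 — all 5 distinct ✓
  L1 = 3: L2 entries (in reading order) 4, 1, 2, 3, 0 — all 5 distinct ✓
  L1 = 4: L2 entries (in reading order) 2, 0, 3, 1, 4 — all 5 distinct ✓
Every symbol of L1 meets every symbol of L2 exactly once, so all 25 pairs are distinct (25 of 25).
Conclusion: YES.

YES


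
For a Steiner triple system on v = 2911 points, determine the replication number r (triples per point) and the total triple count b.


An STS(v) is a 2-(v, 3, 1) BIBD: block size k = 3, λ = 1.
Replication: r(k − 1) = λ(v − 1) ⇒ r·2 = 2911 − 1 = 2910 ⇒ r = 1455.
Block count: bk = vr ⇒ b·3 = 2911·1455 = 4235505 ⇒ b = 1411835.

r = 1455, b = 1411835.


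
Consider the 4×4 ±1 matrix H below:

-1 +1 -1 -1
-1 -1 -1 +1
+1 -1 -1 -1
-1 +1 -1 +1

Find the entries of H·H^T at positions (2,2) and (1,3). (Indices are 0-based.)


Row 1 of H: [-1, -1, -1, 1].
Row 2 of H: [1, -1, -1, -1].
Row 3 of H: [-1, 1, -1, 1].
(H·H^T)[2][2] = Σ_j H[2][j]·H[2][j] = (1)² + (-1)² + (-1)² + (-1)² = 1 + 1 + 1 + 1 = 4.
(H·H^T)[1][3] = Σ_j H[1][j]·H[3][j] = (-1)·(-1) + (-1)·(1) + (-1)·(-1) + (1)·(1) = 1 + -1 + 1 + 1 = 2.
Rows 1 and 3 are not orthogonal (dot product = 2 ≠ 0), so H is not a Hadamard matrix.

(2,2) entry = 4; (1,3) entry = 2.


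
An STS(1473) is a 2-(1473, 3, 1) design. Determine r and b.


An STS(v) is a 2-(v, 3, 1) BIBD: block size k = 3, λ = 1.
Replication: r(k − 1) = λ(v − 1) ⇒ r·2 = 1473 − 1 = 1472 ⇒ r = 736.
Block count: b = v(v − 1)/6 = 1473·1472/6 = 2168256/6 = 361376.
(Check via bk = vr: 361376·3 = 1084128 = 1473·736 = 1084128 ✓.)

r = 736, b = 361376.


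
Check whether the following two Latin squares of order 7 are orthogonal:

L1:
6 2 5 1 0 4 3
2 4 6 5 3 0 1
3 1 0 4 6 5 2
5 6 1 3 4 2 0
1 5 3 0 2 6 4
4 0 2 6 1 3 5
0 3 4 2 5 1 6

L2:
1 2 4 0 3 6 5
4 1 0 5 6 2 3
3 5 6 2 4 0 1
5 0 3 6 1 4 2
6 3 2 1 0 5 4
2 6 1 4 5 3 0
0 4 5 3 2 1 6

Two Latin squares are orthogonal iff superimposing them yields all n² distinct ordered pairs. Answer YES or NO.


Form the n² = 49 superimposed pairs (L1[i][j], L2[i][j]), row by row (rows and columns indexed from 0):
row 0: (6,1) (2,2) (5,4) (1,0) (0,3) (4,6) (3,5)
row 1: (2,4) (4,1) (6,0) (5,5) (3,6) (0,2) (1,3)
row 2: (3,3) (1,5) (0,6) (4,2) (6,4) (5,0) (2,1)
row 3: (5,5) (6,0) (1,3) (3,6) (4,1) (2,4) (0,2)
row 4: (1,6) (5,3) (3,2) (0,1) (2,0) (6,5) (4,4)
row 5: (4,2) (0,6) (2,1) (6,4) (1,5) (3,3) (5,0)
row 6: (0,0) (3,4) (4,5) (2,3) (5,2) (1,1) (6,6)
Orthogonality requires all 49 pairs distinct.
But the pair (5,5) repeats: cell (1,3) has L1 = 5, L2 = 5, and cell (3,0) has L1 = 5, L2 = 5.
A repeated pair means some other pair never occurs (only 35 distinct pairs out of 49), so the squares are not orthogonal.
Conclusion: NO.

NO


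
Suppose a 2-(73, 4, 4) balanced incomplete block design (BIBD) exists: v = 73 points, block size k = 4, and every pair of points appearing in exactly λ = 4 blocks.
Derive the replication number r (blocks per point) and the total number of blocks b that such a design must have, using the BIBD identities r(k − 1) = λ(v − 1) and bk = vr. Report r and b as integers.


Any 2-(v, k, λ) BIBD satisfies two necessary conditions:
  (i)  Each point sits in r blocks, and counting incidences through any fixed point gives r(k − 1) = λ(v − 1), so r = λ(v − 1)/(k − 1).
  (ii) Total incidences bk = vr, so b = vr/k.
Step 1: r = λ(v − 1)/(k − 1) = 4·(73 − 1)/(4 − 1) = 4·72/3 = 288/3 = 96.
Step 2: b = vr/k = 73·96/4 = 7008/4 = 1752.
Check integrality: r = 96 ∈ Z ✓, b = 1752 ∈ Z ✓.
(These identities are necessary conditions: they determine r and b for any design with these parameters, but do not by themselves prove that one exists.)

r = 96, b = 1752.


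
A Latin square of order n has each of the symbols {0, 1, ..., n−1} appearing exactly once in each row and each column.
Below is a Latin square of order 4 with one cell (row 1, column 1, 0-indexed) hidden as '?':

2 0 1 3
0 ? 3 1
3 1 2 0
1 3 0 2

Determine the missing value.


Row 1 contains symbols [0, 1, 3] — missing [2].
Column 1 contains symbols [0, 1, 3] — missing [2].
The missing symbol must appear in both missing sets; intersection = [2].
Therefore the hidden value is 2.

Missing value = 2.


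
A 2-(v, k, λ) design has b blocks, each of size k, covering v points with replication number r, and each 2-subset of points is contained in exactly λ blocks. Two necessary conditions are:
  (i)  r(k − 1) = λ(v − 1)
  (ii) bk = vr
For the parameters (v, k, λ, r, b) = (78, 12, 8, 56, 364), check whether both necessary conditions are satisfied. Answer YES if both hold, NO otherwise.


Condition (i): r(k − 1) = 56·11 = 616; λ(v − 1) = 8·77 = 616. Match? YES.
Condition (ii): bk = 364·12 = 4368; vr = 78·56 = 4368. Match? YES.
Both conditions hold? YES.

YES


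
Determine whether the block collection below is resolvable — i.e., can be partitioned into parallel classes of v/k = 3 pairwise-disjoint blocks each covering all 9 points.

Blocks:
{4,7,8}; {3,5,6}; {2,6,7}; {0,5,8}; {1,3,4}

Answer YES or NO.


v = 9, block size k = 3, number of blocks = 5.
For resolvability, blocks must partition into parallel classes of size v/k = 3.
Total blocks must therefore be a multiple of 3: 5 = 3·1 + 2 ⇒ not divisible ✗.
Resolvable? NO.

NO


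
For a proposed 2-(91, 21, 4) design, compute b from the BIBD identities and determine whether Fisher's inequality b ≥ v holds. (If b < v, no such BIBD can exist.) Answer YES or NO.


b = λv(v − 1)/(k(k − 1)) = 4·91·90/(21·20) = 32760/420 = 78.
Compare with v = 91: b < v, so Fisher's inequality fails.

NO


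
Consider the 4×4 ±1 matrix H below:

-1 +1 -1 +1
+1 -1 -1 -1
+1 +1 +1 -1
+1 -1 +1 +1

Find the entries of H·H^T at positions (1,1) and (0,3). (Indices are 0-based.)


Row 0 of H: [-1, 1, -1, 1].
Row 1 of H: [1, -1, -1, -1].
Row 3 of H: [1, -1, 1, 1].
(H·H^T)[1][1] = Σ_j H[1][j]·H[1][j] = (1)² + (-1)² + (-1)² + (-1)² = 1 + 1 + 1 + 1 = 4.
(H·H^T)[0][3] = Σ_j H[0][j]·H[3][j] = (-1)·(1) + (1)·(-1) + (-1)·(1) + (1)·(1) = -1 + -1 + -1 + 1 = -2.
Rows 0 and 3 are not orthogonal (dot product = -2 ≠ 0), so H is not a Hadamard matrix.

(1,1) entry = 4; (0,3) entry = -2.


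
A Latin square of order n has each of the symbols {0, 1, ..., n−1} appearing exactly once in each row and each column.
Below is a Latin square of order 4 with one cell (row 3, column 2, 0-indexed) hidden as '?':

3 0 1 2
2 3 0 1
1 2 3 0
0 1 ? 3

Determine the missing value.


Row 3 contains symbols [0, 1, 3] — missing [2].
Column 2 contains symbols [0, 1, 3] — missing [2].
The missing symbol must appear in both missing sets; intersection = [2].
Therefore the hidden value is 2.

Missing value = 2.


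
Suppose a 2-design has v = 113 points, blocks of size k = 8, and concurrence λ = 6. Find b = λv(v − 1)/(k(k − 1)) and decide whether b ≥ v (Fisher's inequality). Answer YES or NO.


b = λv(v − 1)/(k(k − 1)) = 6·113·112/(8·7) = 75936/56 = 1356.
Compare with v = 113: b ≥ v, so Fisher's inequality holds.

YES


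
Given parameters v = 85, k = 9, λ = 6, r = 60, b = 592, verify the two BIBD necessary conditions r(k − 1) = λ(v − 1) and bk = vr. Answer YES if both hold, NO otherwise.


Condition (i): r(k − 1) = 60·8 = 480; λ(v − 1) = 6·84 = 504. Match? NO.
Condition (ii): bk = 592·9 = 5328; vr = 85·60 = 5100. Match? NO.
Both conditions hold? NO.

NO


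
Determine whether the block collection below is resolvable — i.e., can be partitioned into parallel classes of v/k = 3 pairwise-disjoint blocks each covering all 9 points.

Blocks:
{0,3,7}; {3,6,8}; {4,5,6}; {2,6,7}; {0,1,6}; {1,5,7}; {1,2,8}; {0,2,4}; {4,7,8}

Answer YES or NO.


v = 9, block size k = 3, number of blocks = 9.
For resolvability, blocks must partition into parallel classes of size v/k = 3.
Total blocks must therefore be a multiple of 3: 9 = 3·3 + 0 ⇒ divisible ✓.
Consider block {2,6,7}. It intersects every other block in the collection, so no parallel class of size 3 can contain it.
Since every block must belong to some parallel class in a resolution, the collection cannot be partitioned into parallel classes.
Resolvable? NO.

NO


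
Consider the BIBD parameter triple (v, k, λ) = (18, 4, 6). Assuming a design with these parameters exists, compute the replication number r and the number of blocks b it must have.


Any 2-(v, k, λ) BIBD satisfies two necessary conditions:
  (i)  Each point sits in r blocks, and counting incidences through any fixed point gives r(k − 1) = λ(v − 1), so r = λ(v − 1)/(k − 1).
  (ii) Total incidences bk = vr, so b = vr/k.
Step 1: r = λ(v − 1)/(k − 1) = 6·(18 − 1)/(4 − 1) = 6·17/3 = 102/3 = 34.
Step 2: b = vr/k = 18·34/4 = 612/4 = 153.
Check integrality: r = 34 ∈ Z ✓, b = 153 ∈ Z ✓.
(These identities are necessary conditions: they determine r and b for any design with these parameters, but do not by themselves prove that one exists.)

r = 34, b = 153.


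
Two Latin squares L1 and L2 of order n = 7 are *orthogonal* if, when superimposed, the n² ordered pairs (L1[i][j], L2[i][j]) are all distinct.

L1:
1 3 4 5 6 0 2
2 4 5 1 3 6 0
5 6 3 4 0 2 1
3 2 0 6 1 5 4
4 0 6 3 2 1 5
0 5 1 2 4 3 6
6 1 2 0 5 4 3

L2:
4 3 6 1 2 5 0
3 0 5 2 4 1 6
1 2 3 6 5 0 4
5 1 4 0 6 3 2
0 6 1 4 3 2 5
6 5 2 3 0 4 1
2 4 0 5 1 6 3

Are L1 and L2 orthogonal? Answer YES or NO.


Form the n² = 49 superimposed pairs (L1[i][j], L2[i][j]), row by row (rows and columns indexed from 0):
row 0: (1,4) (3,3) (4,6) (5,1) (6,2) (0,5) (2,0)
row 1: (2,3) (4,0) (5,5) (1,2) (3,4) (6,1) (0,6)
row 2: (5,1) (6,2) (3,3) (4,6) (0,5) (2,0) (1,4)
row 3: (3,5) (2,1) (0,4) (6,0) (1,6) (5,3) (4,2)
row 4: (4,0) (0,6) (6,1) (3,4) (2,3) (1,2) (5,5)
row 5: (0,6) (5,5) (1,2) (2,3) (4,0) (3,4) (6,1)
row 6: (6,2) (1,4) (2,0) (0,5) (5,1) (4,6) (3,3)
Orthogonality requires all 49 pairs distinct.
But the pair (5,1) repeats: cell (0,3) has L1 = 5, L2 = 1, and cell (2,0) has L1 = 5, L2 = 1.
A repeated pair means some other pair never occurs (only 21 distinct pairs out of 49), so the squares are not orthogonal.
Conclusion: NO.

NO


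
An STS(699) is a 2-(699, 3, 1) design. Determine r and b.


An STS(v) is a 2-(v, 3, 1) BIBD: block size k = 3, λ = 1.
Replication: r(k − 1) = λ(v − 1) ⇒ r·2 = 699 − 1 = 698 ⇒ r = 349.
Block count: bk = vr ⇒ b·3 = 699·349 = 243951 ⇒ b = 81317.

r = 349, b = 81317.


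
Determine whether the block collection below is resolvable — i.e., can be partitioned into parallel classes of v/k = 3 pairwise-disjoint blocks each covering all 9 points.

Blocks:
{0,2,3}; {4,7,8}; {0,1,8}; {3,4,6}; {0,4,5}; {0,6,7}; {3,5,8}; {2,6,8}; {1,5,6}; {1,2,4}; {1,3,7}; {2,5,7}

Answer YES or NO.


v = 9, block size k = 3, number of blocks = 12.
For resolvability, blocks must partition into parallel classes of size v/k = 3.
Total blocks must therefore be a multiple of 3: 12 = 3·4 + 0 ⇒ divisible ✓.
Greedy packing gives 4 candidate class(es). Each should be a full parallel class (size 3, covers all 9 points).
  Class 1 (3 blocks): {0,2,3}; {4,7,8}; {1,5,6}. Points covered: [0, 1, 2, 3, 4, 5, 6, 7, 8].
  Class 2 (3 blocks): {0,1,8}; {3,4,6}; {2,5,7}. Points covered: [0, 1, 2, 3, 4, 5, 6, 7, 8].
  Class 3 (3 blocks): {0,4,5}; {2,6,8}; {1,3,7}. Points covered: [0, 1, 2, 3, 4, 5, 6, 7, 8].
  Class 4 (3 blocks): {0,6,7}; {3,5,8}; {1,2,4}. Points covered: [0, 1, 2, 3, 4, 5, 6, 7, 8].
All classes full (size 3)? YES. All classes cover every point? YES.
Resolvable? YES.

YES


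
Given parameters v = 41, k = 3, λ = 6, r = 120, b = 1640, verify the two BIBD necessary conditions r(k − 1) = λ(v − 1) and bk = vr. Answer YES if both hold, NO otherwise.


Condition (i): r(k − 1) = 120·2 = 240; λ(v − 1) = 6·40 = 240. Match? YES.
Condition (ii): bk = 1640·3 = 4920; vr = 41·120 = 4920. Match? YES.
Both conditions hold? YES.

YES


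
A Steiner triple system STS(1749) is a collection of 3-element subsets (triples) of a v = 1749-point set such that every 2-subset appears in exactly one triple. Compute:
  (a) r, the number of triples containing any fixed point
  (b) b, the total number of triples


An STS(v) is a 2-(v, 3, 1) BIBD: block size k = 3, λ = 1.
Replication: r(k − 1) = λ(v − 1) ⇒ r·2 = 1749 − 1 = 1748 ⇒ r = 874.
Block count: b = v(v − 1)/6 = 1749·1748/6 = 3057252/6 = 509542.
(Check via bk = vr: 509542·3 = 1528626 = 1749·874 = 1528626 ✓.)

r = 874, b = 509542.
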